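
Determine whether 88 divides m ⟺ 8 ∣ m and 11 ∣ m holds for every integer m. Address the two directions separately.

[⇐] Suppose 8 ∣ m and 11 ∣ m. Any common multiple of 8 and 11 is a multiple of their lcm; here gcd(8, 11) = 1, so lcm(8, 11) = 8·11 = 88, so 88 ∣ m.

[⇒] If 88 ∣ m, write m = 88q. Since 88 = 11·8, m = 8·(11q), so 8 ∣ m; and since 88 = 8·11, m = 11·(8q), so 11 ∣ m.

Both directions hold; the statement is true.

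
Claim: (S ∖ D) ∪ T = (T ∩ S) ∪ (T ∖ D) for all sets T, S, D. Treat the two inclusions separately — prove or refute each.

The sets are not equal: only the reverse inclusion holds.

Forward inclusion. This inclusion fails. Take T = ∅, S = {1}, D = ∅; then 1 ∈ (S ∖ D) ∪ T but 1 ∉ (T ∩ S) ∪ (T ∖ D).

Reverse inclusion. Let x ∈ (T ∩ S) ∪ (T ∖ D). Then either x ∈ T and x ∉ S, D; or x ∈ T ∩ S and x ∉ D; or x ∈ T ∩ S ∩ D. In each case x ∈ (S ∖ D) ∪ T, so (T ∩ S) ∪ (T ∖ D) ⊆ (S ∖ D) ∪ T.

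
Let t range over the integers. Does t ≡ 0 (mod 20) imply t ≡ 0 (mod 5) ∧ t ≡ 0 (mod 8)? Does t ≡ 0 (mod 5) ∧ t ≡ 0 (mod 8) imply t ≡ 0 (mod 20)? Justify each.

Forward direction. This fails: t = 20 gives 20 ≡ 0 (mod 20) but 20 ≡ 4 (mod 8), so the conjunction on the right does not hold.

Converse. If t ≡ 0 (mod 5) and t ≡ 0 (mod 8), then by the Chinese remainder theorem t ≡ 0 (mod 40). Since 0 ≡ 0 (mod 20) and 20 ∣ 40, we get t ≡ 0 (mod 20).

(⇒) fails; (⇐) holds.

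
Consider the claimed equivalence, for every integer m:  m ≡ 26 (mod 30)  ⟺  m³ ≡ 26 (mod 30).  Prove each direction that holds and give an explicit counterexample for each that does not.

[⇒] Suppose m ≡ 26 (mod 30). Write m = 30j + 26. Then (30j + 26)³ = 27000j³ + 70200j² + 60840j + 17576 = 30(900j³ + 2340j² + 2028j + 585) + 26, so m³ ≡ 26 (mod 30).

[⇐] Conversely, suppose m³ ≡ 26 (mod 30). The only residue r in {0, …, 29} with r³ ≡ 26 (mod 30) is r = 26, so m ≡ 26 (mod 30).

Both directions hold; the statement is true.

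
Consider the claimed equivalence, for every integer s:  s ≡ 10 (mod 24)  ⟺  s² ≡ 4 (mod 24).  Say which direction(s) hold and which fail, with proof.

Forward direction. Suppose s ≡ 10 (mod 24). Write s = 24j + 10. Then (24j + 10)² = 576j² + 480j + 100 = 24(24j² + 20j + 4) + 4, so s² ≡ 4 (mod 24).

Converse. This fails: take s = 2. Then 2² = 4 ≡ 4 (mod 24), yet 2 ≡ 2 (mod 24), not 10.

Only the forward implication holds.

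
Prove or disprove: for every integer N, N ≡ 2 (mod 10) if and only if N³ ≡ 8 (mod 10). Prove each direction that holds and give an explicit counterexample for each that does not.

(⇒) Suppose N ≡ 2 (mod 10). Write N = 10j + 2. Then (10j + 2)³ = 1000j³ + 600j² + 120j + 8 = 10(100j³ + 60j² + 12j) + 8, so N³ ≡ 8 (mod 10).

(⇐) For the converse, argue contrapositively. If N ≢ 2 (mod 10), then N is congruent to one of 0, 1, 3, 4, 5, 6, 7, 8, 9 modulo 10, and these give N³ ≡ 0, 1, 7, 4, 5, 6, 3, 2, 9 respectively — never 8.

Both directions hold.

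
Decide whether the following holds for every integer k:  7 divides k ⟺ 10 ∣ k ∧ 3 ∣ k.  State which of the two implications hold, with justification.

Both directions fail.

(⇒) This fails: take k = 7. Certainly 7 ∣ 7, but 10 ∤ 7.

(⇐) This fails: take k = 30. Both 10 ∣ 30 and 3 ∣ 30, yet 30 is not a multiple of 7 (since 30 = 4·7 + 2), so 7 ∤ 30.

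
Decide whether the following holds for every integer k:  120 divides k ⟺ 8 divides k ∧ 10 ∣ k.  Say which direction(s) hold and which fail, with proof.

Only the forward direction holds.

(→) If 120 ∣ k, write k = 120q. Since 120 = 15·8, k = 8·(15q), so 8 ∣ k; and since 120 = 12·10, k = 10·(12q), so 10 ∣ k.

(←) This fails: take k = 40. Both 8 ∣ 40 and 10 ∣ 40, yet 40 is not a multiple of 120 (since 40 = 0·120 + 40), so 120 ∤ 40.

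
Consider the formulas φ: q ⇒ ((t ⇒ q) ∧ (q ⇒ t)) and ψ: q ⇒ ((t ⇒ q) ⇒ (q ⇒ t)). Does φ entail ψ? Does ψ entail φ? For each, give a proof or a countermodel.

Forward direction. Assume the antecedent. If q is true, the antecedent forces (q = T, t = T), and q ⇒ ((t ⇒ q) ⇒ (q ⇒ t)) holds there. If q is false, q ⇒ ((t ⇒ q) ⇒ (q ⇒ t)) reduces to true regardless of the other variables. Either way q ⇒ ((t ⇒ q) ⇒ (q ⇒ t)) holds.

Converse. Assume the antecedent. If q is true, the antecedent forces (q = T, t = T), and q ⇒ ((t ⇒ q) ∧ (q ⇒ t)) holds there. If q is false, q ⇒ ((t ⇒ q) ∧ (q ⇒ t)) reduces to true regardless of the other variables. Either way q ⇒ ((t ⇒ q) ∧ (q ⇒ t)) holds.

The biconditional holds.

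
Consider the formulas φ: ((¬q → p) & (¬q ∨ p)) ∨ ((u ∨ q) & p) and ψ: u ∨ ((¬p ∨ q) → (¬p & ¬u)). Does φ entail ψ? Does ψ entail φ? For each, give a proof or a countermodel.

(⇒) fails and (⇐) fails.

[⇒] This fails. Under u = F, p = T, q = T, the left side is true but the right side is false.

[⇐] This fails. Under u = F, p = F, q = F, the left side is false but the right side is true.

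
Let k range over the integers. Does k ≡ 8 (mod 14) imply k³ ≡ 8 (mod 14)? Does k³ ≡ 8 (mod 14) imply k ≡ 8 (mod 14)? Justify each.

[⇐] This fails: take k = 2. Then 2³ = 8 ≡ 8 (mod 14), yet 2 ≡ 2 (mod 14), not 8.

[⇒] Suppose k ≡ 8 (mod 14). Write k = 14j + 8. Then (14j + 8)³ = 2744j³ + 4704j² + 2688j + 512 = 14(196j³ + 336j² + 192j + 36) + 8, so k³ ≡ 8 (mod 14).

Not equivalent: only (⇒) holds.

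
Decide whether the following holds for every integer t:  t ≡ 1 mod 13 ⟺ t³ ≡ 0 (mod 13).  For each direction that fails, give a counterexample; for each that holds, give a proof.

Neither implication holds.

(⇒) This fails: take t = 1. Then 1 ≡ 1 (mod 13), but 1³ = 1 ≡ 1 (mod 13), not 0.

(⇐) This fails: take t = 0. Then 0³ = 0 ≡ 0 (mod 13), yet 0 ≡ 0 (mod 13), not 1.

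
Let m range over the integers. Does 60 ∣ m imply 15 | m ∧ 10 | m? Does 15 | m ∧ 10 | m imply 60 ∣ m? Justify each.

[⇒] If 60 ∣ m, write m = 60q. Since 60 = 4·15, m = 15·(4q), so 15 ∣ m; and since 60 = 6·10, m = 10·(6q), so 10 ∣ m.

[⇐] This fails: take m = 30. Both 15 ∣ 30 and 10 ∣ 30, yet 30 is not a multiple of 60 (since 30 = 0·60 + 30), so 60 ∤ 30.

(⇒) holds; (⇐) fails.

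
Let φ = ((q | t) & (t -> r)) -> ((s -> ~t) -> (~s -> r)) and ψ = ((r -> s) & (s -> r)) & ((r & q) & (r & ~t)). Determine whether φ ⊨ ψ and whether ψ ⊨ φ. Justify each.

Forward direction. This fails. Under q = F, t = F, r = F, s = F, the left side is true but the right side is false.

Converse. Assume the antecedent. If q is true, the antecedent forces (q = T, t = F, r = T, s = T), and the consequent holds there. If q is false, the antecedent cannot hold. Either way the consequent holds.

Not equivalent: only (⇐) holds.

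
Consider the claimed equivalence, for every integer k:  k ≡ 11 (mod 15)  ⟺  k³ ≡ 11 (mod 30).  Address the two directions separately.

Only the reverse direction holds.

(⟹) This fails: take k = 26. Then 26 ≡ 11 (mod 15), but 26³ = 17576 ≡ 26 (mod 30), not 11.

(⟸) Conversely, the residues r modulo 30 with r³ ≡ 11 (mod 30) are exactly {11}, and each is ≡ 11 (mod 15).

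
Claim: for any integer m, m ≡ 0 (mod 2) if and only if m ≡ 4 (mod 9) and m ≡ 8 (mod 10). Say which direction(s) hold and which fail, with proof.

Not equivalent: only (⇐) holds.

[⇒] This fails: m = 0 gives 0 ≡ 0 (mod 2) but 0 ≡ 0 (mod 9), so the conjunction on the right does not hold.

[⇐] Conversely, if m ≡ 4 (mod 9) and m ≡ 8 (mod 10), then by the Chinese remainder theorem m ≡ 58 (mod 90). Since 58 ≡ 0 (mod 2) and 2 ∣ 90, we get m ≡ 0 (mod 2).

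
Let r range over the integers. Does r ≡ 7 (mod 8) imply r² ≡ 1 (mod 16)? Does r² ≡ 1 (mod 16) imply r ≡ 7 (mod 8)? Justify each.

(←) This fails: take r = 1. Then 1² = 1 ≡ 1 (mod 16), yet 1 ≡ 1 (mod 8), not 7.

(→) Suppose r ≡ 7 (mod 8). Working modulo 16, r ∈ {7, 15}; for each such r, r² ≡ 1 (mod 16).

Only the forward implication holds.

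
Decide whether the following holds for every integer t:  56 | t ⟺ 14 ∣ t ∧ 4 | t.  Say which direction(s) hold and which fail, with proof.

(←) This fails: take t = 28. Both 14 ∣ 28 and 4 ∣ 28, yet 28 is not a multiple of 56 (since 28 = 0·56 + 28), so 56 ∤ 28.

(→) If 56 ∣ t, write t = 56q. Since 56 = 4·14, t = 14·(4q), so 14 ∣ t; and since 56 = 14·4, t = 4·(14q), so 4 ∣ t.

Not equivalent: only (⇒) holds.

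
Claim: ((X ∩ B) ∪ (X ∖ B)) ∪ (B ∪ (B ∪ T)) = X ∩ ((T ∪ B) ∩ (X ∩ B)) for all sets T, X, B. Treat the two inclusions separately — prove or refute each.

(⟸) Let x ∈ X ∩ ((T ∪ B) ∩ (X ∩ B)). Then either x ∈ X ∩ B and x ∉ T; or x ∈ T ∩ X ∩ B. In each case x ∈ ((X ∩ B) ∪ (X ∖ B)) ∪ (B ∪ (B ∪ T)), so X ∩ ((T ∪ B) ∩ (X ∩ B)) ⊆ ((X ∩ B) ∪ (X ∖ B)) ∪ (B ∪ (B ∪ T)).

(⟹) This inclusion fails. Take T = {1}, X = ∅, B = ∅; then 1 ∈ ((X ∩ B) ∪ (X ∖ B)) ∪ (B ∪ (B ∪ T)) but 1 ∉ X ∩ ((T ∪ B) ∩ (X ∩ B)).

Only the reverse inclusion holds.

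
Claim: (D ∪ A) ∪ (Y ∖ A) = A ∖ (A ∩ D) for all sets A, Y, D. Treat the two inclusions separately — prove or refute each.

The sets are not equal: only the reverse inclusion holds.

Forward inclusion. This inclusion fails. Take A = ∅, Y = {1}, D = ∅; then 1 ∈ (D ∪ A) ∪ (Y ∖ A) but 1 ∉ A ∖ (A ∩ D).

Reverse inclusion. Let x ∈ A ∖ (A ∩ D). Then either x ∈ A and x ∉ Y, D; or x ∈ A ∩ Y and x ∉ D. In each case x ∈ (D ∪ A) ∪ (Y ∖ A), so A ∖ (A ∩ D) ⊆ (D ∪ A) ∪ (Y ∖ A).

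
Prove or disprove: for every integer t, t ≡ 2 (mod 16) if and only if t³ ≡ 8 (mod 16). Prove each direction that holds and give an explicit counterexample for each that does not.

Only the forward direction holds.

[⇒] Suppose t ≡ 2 (mod 16). Write t = 16j + 2. Then (16j + 2)³ = 4096j³ + 1536j² + 192j + 8 = 16(256j³ + 96j² + 12j) + 8, so t³ ≡ 8 (mod 16).

[⇐] This fails: take t = 6. Then 6³ = 216 ≡ 8 (mod 16), yet 6 ≡ 6 (mod 16), not 2.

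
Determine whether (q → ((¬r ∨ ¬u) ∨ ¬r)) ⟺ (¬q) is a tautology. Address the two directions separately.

Only the converse holds.

Converse. Assume the antecedent. If q is true, the antecedent cannot hold. If q is false, q → ((¬r ∨ ¬u) ∨ ¬r) reduces to true regardless of the other variables. Either way q → ((¬r ∨ ¬u) ∨ ¬r) holds.

Forward direction. This fails. Under q = T, u = F, r = F, the left side is true but the right side is false.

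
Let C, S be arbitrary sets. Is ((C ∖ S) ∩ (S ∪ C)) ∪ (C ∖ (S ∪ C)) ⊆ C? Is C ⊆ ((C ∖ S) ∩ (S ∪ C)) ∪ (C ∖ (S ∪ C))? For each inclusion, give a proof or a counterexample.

The sets are not equal: only the forward inclusion holds.

Forward inclusion. Let x ∈ ((C ∖ S) ∩ (S ∪ C)) ∪ (C ∖ (S ∪ C)). Then x ∈ C and x ∉ S, from which x ∈ C.

Reverse inclusion. This inclusion fails. Take C = {1}, S = {1}; then 1 ∈ C but 1 ∉ ((C ∖ S) ∩ (S ∪ C)) ∪ (C ∖ (S ∪ C)).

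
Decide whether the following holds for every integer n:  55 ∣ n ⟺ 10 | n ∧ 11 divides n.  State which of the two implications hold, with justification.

Only the reverse direction holds.

(⟸) Suppose 10 ∣ n and 11 ∣ n. Any common multiple of 10 and 11 is a multiple of their lcm; here gcd(10, 11) = 1, so lcm(10, 11) = 10·11 = 110, so 110 ∣ n. Since 55 ∣ 110, it follows that 55 ∣ n.

(⟹) This fails: take n = 55. Certainly 55 ∣ 55, but 10 ∤ 55.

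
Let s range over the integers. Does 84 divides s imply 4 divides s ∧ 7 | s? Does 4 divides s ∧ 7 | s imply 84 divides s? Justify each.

(←) This fails: take s = 28. Both 4 ∣ 28 and 7 ∣ 28, yet 28 is not a multiple of 84 (since 28 = 0·84 + 28), so 84 ∤ 28.

(→) If 84 ∣ s, write s = 84q. Since 84 = 21·4, s = 4·(21q), so 4 ∣ s; and since 84 = 12·7, s = 7·(12q), so 7 ∣ s.

Only the forward implication holds.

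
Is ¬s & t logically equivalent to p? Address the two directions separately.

(→) This fails. Under s = F, p = F, t = T, the left side is true but the right side is false.

(←) This fails. Under s = F, p = T, t = F, the left side is false but the right side is true.

(⇒) fails and (⇐) fails.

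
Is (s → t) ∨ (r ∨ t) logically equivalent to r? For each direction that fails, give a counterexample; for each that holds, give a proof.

Not equivalent: only (⇐) holds.

[⇒] This fails. Under t = F, r = F, s = F, the left side is true but the right side is false.

[⇐] Assume the antecedent. If t is true, (s → t) ∨ (r ∨ t) reduces to true regardless of the other variables. If t is false, the antecedent forces (t = F, r = T, s = F) or (t = F, r = T, s = T), and (s → t) ∨ (r ∨ t) holds there. Either way (s → t) ∨ (r ∨ t) holds.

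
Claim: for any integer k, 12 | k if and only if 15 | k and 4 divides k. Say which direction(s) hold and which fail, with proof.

(⟸) Suppose 15 ∣ k and 4 ∣ k. Any common multiple of 15 and 4 is a multiple of their lcm; here gcd(15, 4) = 1, so lcm(15, 4) = 15·4 = 60, so 60 ∣ k. Since 12 ∣ 60, it follows that 12 ∣ k.

(⟹) This fails: take k = 12. Certainly 12 ∣ 12, but 15 ∤ 12.

Not equivalent: only (⇐) holds.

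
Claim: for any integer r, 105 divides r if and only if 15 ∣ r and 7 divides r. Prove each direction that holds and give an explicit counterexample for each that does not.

The biconditional holds.

Forward direction. If 105 ∣ r, write r = 105q. Since 105 = 7·15, r = 15·(7q), so 15 ∣ r; and since 105 = 15·7, r = 7·(15q), so 7 ∣ r.

Converse. Suppose 15 ∣ r and 7 ∣ r. Any common multiple of 15 and 7 is a multiple of their lcm; here gcd(15, 7) = 1, so lcm(15, 7) = 15·7 = 105, so 105 ∣ r.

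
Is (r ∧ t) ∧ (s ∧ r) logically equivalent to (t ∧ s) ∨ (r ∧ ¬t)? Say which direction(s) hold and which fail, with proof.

Forward direction. Assume the antecedent. If r is true, the antecedent forces (r = T, t = T, s = T), and (t ∧ s) ∨ (r ∧ ¬t) holds there. If r is false, the antecedent cannot hold. Either way (t ∧ s) ∨ (r ∧ ¬t) holds.

Converse. This fails. Under r = T, t = F, s = F, the left side is false but the right side is true.

(⇒) holds; (⇐) fails.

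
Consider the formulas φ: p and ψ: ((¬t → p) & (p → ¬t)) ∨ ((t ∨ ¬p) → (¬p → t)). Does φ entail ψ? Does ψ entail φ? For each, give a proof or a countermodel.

(⇐) This fails. Under p = F, t = T, the left side is false but the right side is true.

(⇒) Assume the antecedent. If p is true, the consequent reduces to true regardless of the other variables. If p is false, the antecedent cannot hold. Either way the consequent holds.

Only the forward implication holds.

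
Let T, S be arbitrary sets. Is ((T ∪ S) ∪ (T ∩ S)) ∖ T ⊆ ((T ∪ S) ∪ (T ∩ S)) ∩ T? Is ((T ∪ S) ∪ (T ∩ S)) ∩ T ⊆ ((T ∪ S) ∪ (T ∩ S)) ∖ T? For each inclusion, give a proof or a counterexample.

Neither inclusion holds.

(⟹) This inclusion fails. Take T = ∅, S = {1}; then 1 ∈ ((T ∪ S) ∪ (T ∩ S)) ∖ T but 1 ∉ ((T ∪ S) ∪ (T ∩ S)) ∩ T.

(⟸) This inclusion fails. Take T = {1}, S = ∅; then 1 ∈ ((T ∪ S) ∪ (T ∩ S)) ∩ T but 1 ∉ ((T ∪ S) ∪ (T ∩ S)) ∖ T.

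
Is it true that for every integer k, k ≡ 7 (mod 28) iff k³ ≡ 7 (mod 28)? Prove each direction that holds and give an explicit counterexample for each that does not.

[⇒] Suppose k ≡ 7 (mod 28). Write k = 28j + 7. Then (28j + 7)³ = 21952j³ + 16464j² + 4116j + 343 = 28(784j³ + 588j² + 147j + 12) + 7, so k³ ≡ 7 (mod 28).

[⇐] Conversely, suppose k³ ≡ 7 (mod 28). The only residue r in {0, …, 27} with r³ ≡ 7 (mod 28) is r = 7, so k ≡ 7 (mod 28).

Equivalent; both directions hold.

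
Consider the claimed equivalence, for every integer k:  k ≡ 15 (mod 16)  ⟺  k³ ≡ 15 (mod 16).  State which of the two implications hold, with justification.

Both implications hold.

(→) Suppose k ≡ 15 (mod 16). Write k = 16j + 15. Then (16j + 15)³ = 4096j³ + 11520j² + 10800j + 3375 = 16(256j³ + 720j² + 675j + 210) + 15, so k³ ≡ 15 (mod 16).

(←) Conversely, suppose k³ ≡ 15 (mod 16). The only residue r in {0, …, 15} with r³ ≡ 15 (mod 16) is r = 15, so k ≡ 15 (mod 16).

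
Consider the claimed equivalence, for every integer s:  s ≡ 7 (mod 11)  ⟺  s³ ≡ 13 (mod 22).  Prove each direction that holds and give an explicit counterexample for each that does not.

Only the converse holds.

Converse. The residues r modulo 22 with r³ ≡ 13 (mod 22) are exactly {7}, and each is ≡ 7 (mod 11).

Forward direction. This fails: take s = 18. Then 18 ≡ 7 (mod 11), but 18³ = 5832 ≡ 2 (mod 22), not 13.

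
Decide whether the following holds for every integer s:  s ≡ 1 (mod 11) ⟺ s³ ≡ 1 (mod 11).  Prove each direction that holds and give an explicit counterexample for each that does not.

Converse. Suppose s³ ≡ 1 (mod 11). The only residue r in {0, …, 10} with r³ ≡ 1 (mod 11) is r = 1, so s ≡ 1 (mod 11).

Forward direction. Suppose s ≡ 1 (mod 11). Write s = 11j + 1. Then (11j + 1)³ = 1331j³ + 363j² + 33j + 1 = 11(121j³ + 33j² + 3j) + 1, so s³ ≡ 1 (mod 11).

Both directions hold; the statement is true.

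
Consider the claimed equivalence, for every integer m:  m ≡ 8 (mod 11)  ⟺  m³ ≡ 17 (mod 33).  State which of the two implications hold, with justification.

(⇒) fails; (⇐) holds.

(⟹) This fails: take m = 19. Then 19 ≡ 8 (mod 11), but 19³ = 6859 ≡ 28 (mod 33), not 17.

(⟸) Conversely, the residues r modulo 33 with r³ ≡ 17 (mod 33) are exactly {8}, and each is ≡ 8 (mod 11).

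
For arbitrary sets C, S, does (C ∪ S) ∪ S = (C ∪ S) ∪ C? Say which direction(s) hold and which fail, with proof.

Both inclusions hold.

(⊆) Let x ∈ (C ∪ S) ∪ S. Then either x ∈ C and x ∉ S; or x ∈ S and x ∉ C; or x ∈ C ∩ S. In each case x ∈ (C ∪ S) ∪ C, so (C ∪ S) ∪ S ⊆ (C ∪ S) ∪ C.

(⊇) Let x ∈ (C ∪ S) ∪ C. Then either x ∈ C and x ∉ S; or x ∈ S and x ∉ C; or x ∈ C ∩ S. In each case x ∈ (C ∪ S) ∪ S, so (C ∪ S) ∪ C ⊆ (C ∪ S) ∪ S.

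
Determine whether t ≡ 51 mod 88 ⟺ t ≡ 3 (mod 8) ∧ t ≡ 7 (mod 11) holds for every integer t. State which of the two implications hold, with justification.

The biconditional holds.

[⇒] Suppose t ≡ 51 (mod 88); write t = 88j + 51. Since 8 ∣ 88, reducing mod 8 gives t ≡ 51 ≡ 3 (mod 8); since 11 ∣ 88, reducing mod 11 gives t ≡ 51 ≡ 7 (mod 11).

[⇐] Conversely, if t ≡ 3 (mod 8) and t ≡ 7 (mod 11), then by the Chinese remainder theorem t ≡ 51 (mod 88). This is exactly t ≡ 51 (mod 88).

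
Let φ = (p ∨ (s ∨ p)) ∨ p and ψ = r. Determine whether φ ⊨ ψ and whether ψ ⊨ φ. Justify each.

(⇒) This fails. Under p = T, r = F, s = F, the left side is true but the right side is false.

(⇐) This fails. Under p = F, r = T, s = F, the left side is false but the right side is true.

Both directions fail.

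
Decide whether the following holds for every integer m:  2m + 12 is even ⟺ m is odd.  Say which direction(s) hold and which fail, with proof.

(⇒) This fails: take m = 2. Then 2m + 12 = 16, which is even, yet m = 2 is even, not odd.

(⇐) Suppose m is odd. Since 2 is even, 2m is even for every m, so 2m + 12 has the same parity as 12, which is even. Hence 2m + 12 is even.

Only the reverse direction holds.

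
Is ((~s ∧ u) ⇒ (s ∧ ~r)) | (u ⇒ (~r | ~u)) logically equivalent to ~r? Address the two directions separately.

(⇒) fails; (⇐) holds.

(←) Assume the antecedent. If r is true, the antecedent cannot hold. If r is false, the consequent reduces to true regardless of the other variables. Either way the consequent holds.

(→) This fails. Under r = T, s = F, u = F, the left side is true but the right side is false.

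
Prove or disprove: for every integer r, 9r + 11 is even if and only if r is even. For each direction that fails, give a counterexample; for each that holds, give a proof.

Neither implication holds.

Forward direction. This fails: r = 1 gives 9r + 11 = 20, which is even, but 1 is odd, not even.

Converse. This also fails: r = 6 is even, but 9r + 11 = 65 is odd, not even.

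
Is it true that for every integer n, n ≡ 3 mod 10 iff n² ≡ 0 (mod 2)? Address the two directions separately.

(⇒) fails and (⇐) fails.

[⇒] This fails: take n = 3. Then 3 ≡ 3 (mod 10), but 3² = 9 ≡ 1 (mod 2), not 0.

[⇐] This fails: take n = 0. Then 0² = 0 ≡ 0 (mod 2), yet 0 ≡ 0 (mod 10), not 3.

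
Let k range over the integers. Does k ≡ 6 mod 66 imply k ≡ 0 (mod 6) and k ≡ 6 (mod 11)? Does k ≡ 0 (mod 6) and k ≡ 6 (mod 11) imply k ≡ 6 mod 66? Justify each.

[⇒] Suppose k ≡ 6 (mod 66); write k = 66j + 6. Since 6 ∣ 66, reducing mod 6 gives k ≡ 6 ≡ 0 (mod 6); since 11 ∣ 66, reducing mod 11 gives k ≡ 6 (mod 11).

[⇐] Conversely, if k ≡ 0 (mod 6) and k ≡ 6 (mod 11), then by the Chinese remainder theorem k ≡ 6 (mod 66). This is exactly k ≡ 6 (mod 66).

Both implications hold.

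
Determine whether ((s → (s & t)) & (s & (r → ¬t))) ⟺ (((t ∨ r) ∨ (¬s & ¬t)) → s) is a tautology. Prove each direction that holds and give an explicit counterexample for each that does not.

The forward direction holds; the converse fails.

(⟸) This fails. Under t = F, r = F, s = T, the left side is false but the right side is true.

(⟹) Assume the antecedent. If t is true, the antecedent forces (t = T, r = F, s = T), and ((t ∨ r) ∨ (¬s & ¬t)) → s holds there. If t is false, the antecedent cannot hold. Either way ((t ∨ r) ∨ (¬s & ¬t)) → s holds.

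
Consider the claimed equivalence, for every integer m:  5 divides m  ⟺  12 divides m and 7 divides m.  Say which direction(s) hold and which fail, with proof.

Neither implication holds.

[⇒] This fails: take m = 5. Certainly 5 ∣ 5, but 12 ∤ 5.

[⇐] This fails: take m = 84. Both 12 ∣ 84 and 7 ∣ 84, yet 84 is not a multiple of 5 (since 84 = 16·5 + 4), so 5 ∤ 84.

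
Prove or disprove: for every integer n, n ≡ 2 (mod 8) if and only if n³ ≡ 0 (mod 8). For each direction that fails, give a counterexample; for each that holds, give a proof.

The forward direction holds; the converse fails.

(⟸) This fails: take n = 0. Then 0³ = 0 ≡ 0 (mod 8), yet 0 ≡ 0 (mod 8), not 2.

(⟹) Suppose n ≡ 2 (mod 8). Write n = 8j + 2. Then (8j + 2)³ = 512j³ + 384j² + 96j + 8 = 8(64j³ + 48j² + 12j + 1) + 0, so n³ ≡ 0 (mod 8).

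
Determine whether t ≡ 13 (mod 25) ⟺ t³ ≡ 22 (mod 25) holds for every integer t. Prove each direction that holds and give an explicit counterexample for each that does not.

[⇒] Suppose t ≡ 13 (mod 25). Write t = 25j + 13. Then (25j + 13)³ = 15625j³ + 24375j² + 12675j + 2197 = 25(625j³ + 975j² + 507j + 87) + 22, so t³ ≡ 22 (mod 25).

[⇐] Conversely, suppose t³ ≡ 22 (mod 25). The only residue r in {0, …, 24} with r³ ≡ 22 (mod 25) is r = 13, so t ≡ 13 (mod 25).

Equivalent; both directions hold.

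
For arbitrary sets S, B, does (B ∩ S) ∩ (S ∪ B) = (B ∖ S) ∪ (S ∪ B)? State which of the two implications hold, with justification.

Only the forward inclusion holds.

(⟸) This inclusion fails. Take S = {1}, B = ∅; then 1 ∈ (B ∖ S) ∪ (S ∪ B) but 1 ∉ (B ∩ S) ∩ (S ∪ B).

(⟹) Let x ∈ (B ∩ S) ∩ (S ∪ B). Then x ∈ S ∩ B, from which x ∈ (B ∖ S) ∪ (S ∪ B).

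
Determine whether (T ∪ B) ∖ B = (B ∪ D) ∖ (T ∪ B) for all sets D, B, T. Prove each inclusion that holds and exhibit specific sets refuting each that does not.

Neither inclusion holds.

Forward inclusion. This inclusion fails. Take D = ∅, B = ∅, T = {1}; then 1 ∈ (T ∪ B) ∖ B but 1 ∉ (B ∪ D) ∖ (T ∪ B).

Reverse inclusion. This inclusion fails. Take D = {1}, B = ∅, T = ∅; then 1 ∈ (B ∪ D) ∖ (T ∪ B) but 1 ∉ (T ∪ B) ∖ B.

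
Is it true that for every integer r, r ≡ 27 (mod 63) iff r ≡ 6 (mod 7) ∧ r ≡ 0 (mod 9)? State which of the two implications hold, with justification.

[⇒] Suppose r ≡ 27 (mod 63); write r = 63j + 27. Since 7 ∣ 63, reducing mod 7 gives r ≡ 27 ≡ 6 (mod 7); since 9 ∣ 63, reducing mod 9 gives r ≡ 27 ≡ 0 (mod 9).

[⇐] Conversely, if r ≡ 6 (mod 7) and r ≡ 0 (mod 9), then by the Chinese remainder theorem r ≡ 27 (mod 63). This is exactly r ≡ 27 (mod 63).

Both directions hold; the statement is true.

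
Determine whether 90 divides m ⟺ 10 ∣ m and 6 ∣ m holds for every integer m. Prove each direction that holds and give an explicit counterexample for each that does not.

Only the forward direction holds.

[⇒] If 90 ∣ m, write m = 90q. Since 90 = 9·10, m = 10·(9q), so 10 ∣ m; and since 90 = 15·6, m = 6·(15q), so 6 ∣ m.

[⇐] This fails: take m = 30. Both 10 ∣ 30 and 6 ∣ 30, yet 30 is not a multiple of 90 (since 30 = 0·90 + 30), so 90 ∤ 30.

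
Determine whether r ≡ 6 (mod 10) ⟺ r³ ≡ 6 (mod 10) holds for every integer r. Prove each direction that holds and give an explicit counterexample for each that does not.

(⟸) Suppose r³ ≡ 6 (mod 10). The only residue r in {0, …, 9} with r³ ≡ 6 (mod 10) is r = 6, so r ≡ 6 (mod 10).

(⟹) Suppose r ≡ 6 (mod 10). Write r = 10j + 6. Then (10j + 6)³ = 1000j³ + 1800j² + 1080j + 216 = 10(100j³ + 180j² + 108j + 21) + 6, so r³ ≡ 6 (mod 10).

Both directions hold; the statement is true.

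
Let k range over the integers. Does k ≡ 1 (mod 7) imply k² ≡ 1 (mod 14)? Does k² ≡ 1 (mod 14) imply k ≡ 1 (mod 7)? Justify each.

Neither implication holds.

(⟹) This fails: take k = 8. Then 8 ≡ 1 (mod 7), but 8² = 64 ≡ 8 (mod 14), not 1.

(⟸) This fails: take k = 13. Then 13² = 169 ≡ 1 (mod 14), yet 13 ≡ 6 (mod 7), not 1.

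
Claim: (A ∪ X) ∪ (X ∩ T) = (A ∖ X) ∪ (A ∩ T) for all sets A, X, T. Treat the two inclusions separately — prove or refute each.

The sets are not equal: only the reverse inclusion holds.

(⊆) This inclusion fails. Take A = ∅, X = {1}, T = ∅; then 1 ∈ (A ∪ X) ∪ (X ∩ T) but 1 ∉ (A ∖ X) ∪ (A ∩ T).

(⊇) Let x ∈ (A ∖ X) ∪ (A ∩ T). Then either x ∈ A and x ∉ X, T; or x ∈ A ∩ T and x ∉ X; or x ∈ A ∩ X ∩ T. In each case x ∈ (A ∪ X) ∪ (X ∩ T), so (A ∖ X) ∪ (A ∩ T) ⊆ (A ∪ X) ∪ (X ∩ T).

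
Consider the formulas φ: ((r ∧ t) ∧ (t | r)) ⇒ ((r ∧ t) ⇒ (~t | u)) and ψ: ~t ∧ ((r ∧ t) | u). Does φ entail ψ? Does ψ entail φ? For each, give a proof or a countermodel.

[⇒] This fails. Under u = F, r = F, t = F, the left side is true but the right side is false.

[⇐] Assume the antecedent. If u is true, the consequent reduces to true regardless of the other variables. If u is false, the antecedent cannot hold. Either way the consequent holds.

Only the reverse direction holds.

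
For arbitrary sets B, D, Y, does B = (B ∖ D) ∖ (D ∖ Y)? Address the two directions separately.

(⊆) This inclusion fails. Take B = {1}, D = {1}, Y = ∅; then 1 ∈ B but 1 ∉ (B ∖ D) ∖ (D ∖ Y).

(⊇) Let x ∈ (B ∖ D) ∖ (D ∖ Y). Then either x ∈ B and x ∉ D, Y; or x ∈ B ∩ Y and x ∉ D. In each case x ∈ B, so (B ∖ D) ∖ (D ∖ Y) ⊆ B.

(⊆) fails; (⊇) holds.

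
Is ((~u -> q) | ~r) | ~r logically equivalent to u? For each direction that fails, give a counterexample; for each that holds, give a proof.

The forward direction fails; the converse holds.

(⇒) This fails. Under r = F, q = F, u = F, the left side is true but the right side is false.

(⇐) Assume the antecedent. If r is true, the antecedent forces (r = T, q = F, u = T) or (r = T, q = T, u = T), and ((~u -> q) | ~r) | ~r holds there. If r is false, ((~u -> q) | ~r) | ~r reduces to true regardless of the other variables. Either way ((~u -> q) | ~r) | ~r holds.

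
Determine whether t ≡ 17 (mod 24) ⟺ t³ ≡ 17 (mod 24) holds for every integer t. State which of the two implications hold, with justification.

The biconditional holds.

(⟸) Suppose t³ ≡ 17 (mod 24). The only residue r in {0, …, 23} with r³ ≡ 17 (mod 24) is r = 17, so t ≡ 17 (mod 24).

(⟹) Suppose t ≡ 17 (mod 24). Write t = 24j + 17. Then (24j + 17)³ = 13824j³ + 29376j² + 20808j + 4913 = 24(576j³ + 1224j² + 867j + 204) + 17, so t³ ≡ 17 (mod 24).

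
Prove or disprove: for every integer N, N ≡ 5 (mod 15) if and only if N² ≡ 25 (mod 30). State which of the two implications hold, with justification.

Neither implication holds.

[⇒] This fails: take N = 20. Then 20 ≡ 5 (mod 15), but 20² = 400 ≡ 10 (mod 30), not 25.

[⇐] This fails: take N = 25. Then 25² = 625 ≡ 25 (mod 30), yet 25 ≡ 10 (mod 15), not 5.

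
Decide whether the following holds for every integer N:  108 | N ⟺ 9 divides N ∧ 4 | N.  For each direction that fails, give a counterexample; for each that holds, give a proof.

(⇒) If 108 ∣ N, write N = 108q. Since 108 = 12·9, N = 9·(12q), so 9 ∣ N; and since 108 = 27·4, N = 4·(27q), so 4 ∣ N.

(⇐) This fails: take N = 36. Both 9 ∣ 36 and 4 ∣ 36, yet 36 is not a multiple of 108 (since 36 = 0·108 + 36), so 108 ∤ 36.

Only the forward implication holds.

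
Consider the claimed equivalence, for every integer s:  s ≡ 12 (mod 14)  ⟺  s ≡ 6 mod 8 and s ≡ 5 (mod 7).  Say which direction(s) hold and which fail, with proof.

Forward direction. This fails: s = 40 gives 40 ≡ 12 (mod 14) but 40 ≡ 0 (mod 8), so the conjunction on the right does not hold.

Converse. If s ≡ 6 (mod 8) and s ≡ 5 (mod 7), then by the Chinese remainder theorem s ≡ 54 (mod 56). Since 54 ≡ 12 (mod 14) and 14 ∣ 56, we get s ≡ 12 (mod 14).

Only the reverse direction holds.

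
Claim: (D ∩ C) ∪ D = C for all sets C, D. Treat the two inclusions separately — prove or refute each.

Forward inclusion. This inclusion fails. Take C = ∅, D = {1}; then 1 ∈ (D ∩ C) ∪ D but 1 ∉ C.

Reverse inclusion. This inclusion fails. Take C = {1}, D = ∅; then 1 ∈ C but 1 ∉ (D ∩ C) ∪ D.

Neither inclusion holds.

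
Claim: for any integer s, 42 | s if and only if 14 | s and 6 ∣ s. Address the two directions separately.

(⇒) If 42 ∣ s, write s = 42q. Since 42 = 3·14, s = 14·(3q), so 14 ∣ s; and since 42 = 7·6, s = 6·(7q), so 6 ∣ s.

(⇐) Suppose 14 ∣ s and 6 ∣ s. Any common multiple of 14 and 6 is a multiple of their lcm; here lcm(14, 6) = 14·6/gcd(14, 6) = 84/2 = 42, so 42 ∣ s.

Both directions hold; the statement is true.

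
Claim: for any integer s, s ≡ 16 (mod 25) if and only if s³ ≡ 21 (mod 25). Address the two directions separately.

Both directions hold.

Converse. Suppose s³ ≡ 21 (mod 25). The only residue r in {0, …, 24} with r³ ≡ 21 (mod 25) is r = 16, so s ≡ 16 (mod 25).

Forward direction. Suppose s ≡ 16 (mod 25). Write s = 25j + 16. Then (25j + 16)³ = 15625j³ + 30000j² + 19200j + 4096 = 25(625j³ + 1200j² + 768j + 163) + 21, so s³ ≡ 21 (mod 25).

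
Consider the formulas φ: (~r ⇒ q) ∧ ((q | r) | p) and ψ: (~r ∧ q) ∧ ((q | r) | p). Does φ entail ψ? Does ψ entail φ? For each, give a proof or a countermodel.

(⟹) This fails. Under p = F, q = F, r = T, the left side is true but the right side is false.

(⟸) Assume the antecedent. If p is true, the antecedent forces (p = T, q = T, r = F), and (~r ⇒ q) ∧ ((q | r) | p) holds there. If p is false, the antecedent forces (p = F, q = T, r = F), and (~r ⇒ q) ∧ ((q | r) | p) holds there. Either way (~r ⇒ q) ∧ ((q | r) | p) holds.

Not equivalent: only (⇐) holds.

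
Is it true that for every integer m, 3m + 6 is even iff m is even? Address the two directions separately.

(⟹) Suppose 3m + 6 is even. Since 3 is odd, 3m and m have the same parity, so 3m + 6 ≡ m + 6 (mod 2). As 6 is even, 3m + 6 is even exactly when m is even. Thus m is even.

(⟸) Conversely, suppose m is even; write m = 2j. Then 3m + 6 = 3·(2j) + 6 = 2·3j + 6, which is even.

Equivalent; both directions hold.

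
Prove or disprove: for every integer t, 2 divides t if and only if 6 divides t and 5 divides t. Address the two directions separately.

[⇒] This fails: take t = 2. Certainly 2 ∣ 2, but 6 ∤ 2.

[⇐] Suppose 6 ∣ t and 5 ∣ t. Any common multiple of 6 and 5 is a multiple of their lcm; here gcd(6, 5) = 1, so lcm(6, 5) = 6·5 = 30, so 30 ∣ t. Since 2 ∣ 30, it follows that 2 ∣ t.

The forward direction fails; the converse holds.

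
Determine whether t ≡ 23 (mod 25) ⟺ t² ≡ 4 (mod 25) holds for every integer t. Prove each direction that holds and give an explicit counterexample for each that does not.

[⇐] This fails: take t = 2. Then 2² = 4 ≡ 4 (mod 25), yet 2 ≡ 2 (mod 25), not 23.

[⇒] Suppose t ≡ 23 (mod 25). Write t = 25j + 23. Then (25j + 23)² = 625j² + 1150j + 529 = 25(25j² + 46j + 21) + 4, so t² ≡ 4 (mod 25).

Only the forward implication holds.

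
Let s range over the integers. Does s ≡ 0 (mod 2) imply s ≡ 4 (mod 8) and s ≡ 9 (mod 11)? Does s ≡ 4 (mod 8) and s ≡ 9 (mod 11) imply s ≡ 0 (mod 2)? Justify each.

[⇐] If s ≡ 4 (mod 8) and s ≡ 9 (mod 11), then by the Chinese remainder theorem s ≡ 20 (mod 88). Since 20 ≡ 0 (mod 2) and 2 ∣ 88, we get s ≡ 0 (mod 2).

[⇒] This fails: s = 0 gives 0 ≡ 0 (mod 2) but 0 ≡ 0 (mod 8), so the conjunction on the right does not hold.

Not equivalent: only (⇐) holds.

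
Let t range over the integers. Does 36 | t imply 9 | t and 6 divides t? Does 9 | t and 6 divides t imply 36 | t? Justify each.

(→) If 36 ∣ t, write t = 36q. Since 36 = 4·9, t = 9·(4q), so 9 ∣ t; and since 36 = 6·6, t = 6·(6q), so 6 ∣ t.

(←) This fails: take t = 18. Both 9 ∣ 18 and 6 ∣ 18, yet 18 is not a multiple of 36 (since 18 = 0·36 + 18), so 36 ∤ 18.

Not equivalent: only (⇒) holds.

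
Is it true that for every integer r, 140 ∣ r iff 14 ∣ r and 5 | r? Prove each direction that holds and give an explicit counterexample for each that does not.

(⇒) If 140 ∣ r, write r = 140q. Since 140 = 10·14, r = 14·(10q), so 14 ∣ r; and since 140 = 28·5, r = 5·(28q), so 5 ∣ r.

(⇐) This fails: take r = 70. Both 14 ∣ 70 and 5 ∣ 70, yet 70 is not a multiple of 140 (since 70 = 0·140 + 70), so 140 ∤ 70.

Only the forward direction holds.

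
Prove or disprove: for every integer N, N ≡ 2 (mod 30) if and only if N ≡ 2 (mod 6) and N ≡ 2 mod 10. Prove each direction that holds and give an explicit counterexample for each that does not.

(⇒) Suppose N ≡ 2 (mod 30); write N = 30j + 2. Since 6 ∣ 30, reducing mod 6 gives N ≡ 2 (mod 6); since 10 ∣ 30, reducing mod 10 gives N ≡ 2 (mod 10).

(⇐) Conversely, if N ≡ 2 (mod 6) and N ≡ 2 (mod 10), then by the Chinese remainder theorem N ≡ 2 (mod 30). This is exactly N ≡ 2 (mod 30).

The biconditional holds.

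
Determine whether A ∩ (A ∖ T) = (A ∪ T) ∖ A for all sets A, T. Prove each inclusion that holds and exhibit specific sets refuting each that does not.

Forward inclusion. This inclusion fails. Take A = {1}, T = ∅; then 1 ∈ A ∩ (A ∖ T) but 1 ∉ (A ∪ T) ∖ A.

Reverse inclusion. This inclusion fails. Take A = ∅, T = {1}; then 1 ∈ (A ∪ T) ∖ A but 1 ∉ A ∩ (A ∖ T).

Neither inclusion holds.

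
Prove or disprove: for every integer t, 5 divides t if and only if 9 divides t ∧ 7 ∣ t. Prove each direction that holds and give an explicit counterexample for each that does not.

Neither implication holds.

(⟹) This fails: take t = 5. Certainly 5 ∣ 5, but 9 ∤ 5.

(⟸) This fails: take t = 63. Both 9 ∣ 63 and 7 ∣ 63, yet 63 is not a multiple of 5 (since 63 = 12·5 + 3), so 5 ∤ 63.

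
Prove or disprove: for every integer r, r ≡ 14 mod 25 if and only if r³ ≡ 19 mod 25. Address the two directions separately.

Both implications hold.

(⟹) Suppose r ≡ 14 mod 25. Write r = 25j + 14. Then (25j + 14)³ = 15625j³ + 26250j² + 14700j + 2744 = 25(625j³ + 1050j² + 588j + 109) + 19, so r³ ≡ 19 (mod 25).

(⟸) Conversely, suppose r³ ≡ 19 (mod 25). The only residue r in {0, …, 24} with r³ ≡ 19 (mod 25) is r = 14, so r ≡ 14 (mod 25).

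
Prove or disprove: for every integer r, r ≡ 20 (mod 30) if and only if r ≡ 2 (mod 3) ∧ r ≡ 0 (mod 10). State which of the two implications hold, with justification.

Equivalent; both directions hold.

(⇒) Suppose r ≡ 20 (mod 30); write r = 30j + 20. Since 3 ∣ 30, reducing mod 3 gives r ≡ 20 ≡ 2 (mod 3); since 10 ∣ 30, reducing mod 10 gives r ≡ 20 ≡ 0 (mod 10).

(⇐) Conversely, if r ≡ 2 (mod 3) and r ≡ 0 (mod 10), then by the Chinese remainder theorem r ≡ 20 (mod 30). This is exactly r ≡ 20 (mod 30).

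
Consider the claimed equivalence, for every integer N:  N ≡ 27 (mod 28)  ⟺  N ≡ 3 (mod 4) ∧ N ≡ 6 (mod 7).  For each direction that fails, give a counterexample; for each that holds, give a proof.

Both implications hold.

Forward direction. Suppose N ≡ 27 (mod 28); write N = 28j + 27. Since 4 ∣ 28, reducing mod 4 gives N ≡ 27 ≡ 3 (mod 4); since 7 ∣ 28, reducing mod 7 gives N ≡ 27 ≡ 6 (mod 7).

Converse. If N ≡ 3 (mod 4) and N ≡ 6 (mod 7), then by the Chinese remainder theorem N ≡ 27 (mod 28). This is exactly N ≡ 27 (mod 28).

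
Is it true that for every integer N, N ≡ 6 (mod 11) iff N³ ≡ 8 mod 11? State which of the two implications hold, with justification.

Neither direction holds.

(⟹) This fails: take N = 6. Then 6 ≡ 6 (mod 11), but 6³ = 216 ≡ 7 (mod 11), not 8.

(⟸) This fails: take N = 2. Then 2³ = 8 ≡ 8 (mod 11), yet 2 ≡ 2 (mod 11), not 6.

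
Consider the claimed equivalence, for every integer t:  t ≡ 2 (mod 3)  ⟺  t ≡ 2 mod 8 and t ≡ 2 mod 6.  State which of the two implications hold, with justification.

(⇒) fails; (⇐) holds.

(⟹) This fails: t = 5 gives 5 ≡ 2 (mod 3) but 5 ≡ 5 (mod 8), so the conjunction on the right does not hold.

(⟸) Conversely, if t ≡ 2 (mod 8) and t ≡ 2 (mod 6), then by the Chinese remainder theorem t ≡ 2 (mod 24). Since 2 ≡ 2 (mod 3) and 3 ∣ 24, we get t ≡ 2 (mod 3).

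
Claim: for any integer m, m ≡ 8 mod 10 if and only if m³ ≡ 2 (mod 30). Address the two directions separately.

Only the converse holds.

(←) The residues r modulo 30 with r³ ≡ 2 (mod 30) are exactly {8}, and each is ≡ 8 (mod 10).

(→) This fails: take m = 18. Then 18 ≡ 8 (mod 10), but 18³ = 5832 ≡ 12 (mod 30), not 2.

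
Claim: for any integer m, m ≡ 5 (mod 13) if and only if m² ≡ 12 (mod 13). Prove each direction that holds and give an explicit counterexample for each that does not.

Not equivalent: only (⇒) holds.

Forward direction. Suppose m ≡ 5 (mod 13). Write m = 13j + 5. Then (13j + 5)² = 169j² + 130j + 25 = 13(13j² + 10j + 1) + 12, so m² ≡ 12 (mod 13).

Converse. This fails: take m = 8. Then 8² = 64 ≡ 12 (mod 13), yet 8 ≡ 8 (mod 13), not 5.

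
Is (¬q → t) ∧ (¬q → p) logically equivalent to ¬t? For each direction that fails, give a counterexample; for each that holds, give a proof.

(⟹) This fails. Under q = T, t = T, p = F, the left side is true but the right side is false.

(⟸) This fails. Under q = F, t = F, p = F, the left side is false but the right side is true.

Neither implication holds.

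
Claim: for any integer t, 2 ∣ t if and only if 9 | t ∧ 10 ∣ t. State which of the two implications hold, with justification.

(→) This fails: take t = 2. Certainly 2 ∣ 2, but 9 ∤ 2.

(←) Suppose 9 ∣ t and 10 ∣ t. Any common multiple of 9 and 10 is a multiple of their lcm; here gcd(9, 10) = 1, so lcm(9, 10) = 9·10 = 90, so 90 ∣ t. Since 2 ∣ 90, it follows that 2 ∣ t.

(⇒) fails; (⇐) holds.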